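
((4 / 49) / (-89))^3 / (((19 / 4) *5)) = -256 / 7879195298695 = -0.00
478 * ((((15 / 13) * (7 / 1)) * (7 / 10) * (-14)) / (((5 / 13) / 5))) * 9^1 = -4426758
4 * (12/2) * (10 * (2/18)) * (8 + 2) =800/3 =266.67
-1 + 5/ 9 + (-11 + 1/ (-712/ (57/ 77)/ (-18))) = -2818819/ 246708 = -11.43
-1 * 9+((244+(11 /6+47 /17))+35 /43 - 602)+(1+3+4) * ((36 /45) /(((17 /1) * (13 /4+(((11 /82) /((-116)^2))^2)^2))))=-361.47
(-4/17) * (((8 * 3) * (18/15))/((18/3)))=-96/85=-1.13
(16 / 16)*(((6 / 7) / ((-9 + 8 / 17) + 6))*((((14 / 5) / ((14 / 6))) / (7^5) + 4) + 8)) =-102859452 / 25294535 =-4.07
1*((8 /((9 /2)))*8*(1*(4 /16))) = 32 /9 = 3.56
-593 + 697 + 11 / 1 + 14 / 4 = 237 / 2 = 118.50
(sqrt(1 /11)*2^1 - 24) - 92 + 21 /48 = -1849 /16 + 2*sqrt(11) /11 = -114.96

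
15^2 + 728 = 953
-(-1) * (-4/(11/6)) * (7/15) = -56/55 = -1.02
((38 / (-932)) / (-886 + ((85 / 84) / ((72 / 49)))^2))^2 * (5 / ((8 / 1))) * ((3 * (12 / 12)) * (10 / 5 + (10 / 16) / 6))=198419151882240 / 23722977767461573616929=0.00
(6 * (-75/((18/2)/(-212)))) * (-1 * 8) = -84800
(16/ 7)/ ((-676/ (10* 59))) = -2360/ 1183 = -1.99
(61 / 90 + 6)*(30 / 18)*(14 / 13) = 11.99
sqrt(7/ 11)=sqrt(77)/ 11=0.80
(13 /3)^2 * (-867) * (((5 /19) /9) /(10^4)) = -48841 /1026000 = -0.05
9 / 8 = 1.12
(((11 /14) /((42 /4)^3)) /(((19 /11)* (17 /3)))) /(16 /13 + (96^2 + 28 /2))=3146 /418803359121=0.00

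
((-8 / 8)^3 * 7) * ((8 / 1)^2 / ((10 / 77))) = -17248 / 5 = -3449.60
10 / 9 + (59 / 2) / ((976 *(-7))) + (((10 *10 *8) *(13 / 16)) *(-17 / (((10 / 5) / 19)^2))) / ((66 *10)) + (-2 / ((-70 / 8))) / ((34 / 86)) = -173545344473 / 114982560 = -1509.32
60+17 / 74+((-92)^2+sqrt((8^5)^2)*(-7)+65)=-16338221 / 74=-220786.77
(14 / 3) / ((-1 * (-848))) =0.01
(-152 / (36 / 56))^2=4528384 / 81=55905.98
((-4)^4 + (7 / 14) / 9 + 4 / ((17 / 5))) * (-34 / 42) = -78713 / 378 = -208.24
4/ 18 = 2/ 9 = 0.22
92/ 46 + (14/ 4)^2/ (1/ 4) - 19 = 32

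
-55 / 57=-0.96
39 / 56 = 0.70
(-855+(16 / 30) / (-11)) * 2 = -282166 / 165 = -1710.10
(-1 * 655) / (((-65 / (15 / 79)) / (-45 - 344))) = -764385 / 1027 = -744.29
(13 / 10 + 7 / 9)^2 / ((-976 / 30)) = -34969 / 263520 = -0.13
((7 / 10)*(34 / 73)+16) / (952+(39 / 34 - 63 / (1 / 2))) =202606 / 10264895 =0.02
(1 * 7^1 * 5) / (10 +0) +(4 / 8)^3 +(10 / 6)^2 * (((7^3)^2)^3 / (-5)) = -65136543916417699 / 72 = -904674221061356.93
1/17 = 0.06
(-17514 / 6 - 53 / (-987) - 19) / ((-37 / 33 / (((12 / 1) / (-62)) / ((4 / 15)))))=-1435377735 / 754726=-1901.85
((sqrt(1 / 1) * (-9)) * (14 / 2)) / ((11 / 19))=-1197 / 11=-108.82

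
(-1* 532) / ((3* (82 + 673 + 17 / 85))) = -665 / 2832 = -0.23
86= 86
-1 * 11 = -11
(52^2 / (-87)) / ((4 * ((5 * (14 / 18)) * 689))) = -156 / 53795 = -0.00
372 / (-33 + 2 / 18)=-837 / 74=-11.31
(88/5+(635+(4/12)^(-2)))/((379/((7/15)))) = 23156/28425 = 0.81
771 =771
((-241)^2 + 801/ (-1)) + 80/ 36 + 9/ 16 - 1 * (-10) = 8250161/ 144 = 57292.78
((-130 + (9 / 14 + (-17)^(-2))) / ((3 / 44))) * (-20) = 76760200 / 2023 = 37943.75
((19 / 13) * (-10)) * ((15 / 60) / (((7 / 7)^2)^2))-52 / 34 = -2291 / 442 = -5.18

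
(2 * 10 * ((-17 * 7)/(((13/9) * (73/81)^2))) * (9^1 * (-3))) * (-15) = -56917331100/69277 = -821590.59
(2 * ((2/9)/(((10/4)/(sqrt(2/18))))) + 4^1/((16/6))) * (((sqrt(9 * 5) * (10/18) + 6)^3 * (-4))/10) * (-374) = 214663.00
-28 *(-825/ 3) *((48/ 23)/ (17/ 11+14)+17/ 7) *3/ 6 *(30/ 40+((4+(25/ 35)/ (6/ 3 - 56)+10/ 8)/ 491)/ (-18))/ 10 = 6477021707915/ 8759483208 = 739.43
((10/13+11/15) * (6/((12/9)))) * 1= 879/130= 6.76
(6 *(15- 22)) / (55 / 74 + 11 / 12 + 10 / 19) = -19.21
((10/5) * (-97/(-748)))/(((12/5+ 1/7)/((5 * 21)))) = 356475/33286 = 10.71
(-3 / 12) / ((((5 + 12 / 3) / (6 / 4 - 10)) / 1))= 17 / 72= 0.24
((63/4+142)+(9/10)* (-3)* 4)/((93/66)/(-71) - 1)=-2295359/15930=-144.09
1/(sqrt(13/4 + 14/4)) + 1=2*sqrt(3)/9 + 1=1.38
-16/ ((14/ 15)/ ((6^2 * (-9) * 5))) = 27771.43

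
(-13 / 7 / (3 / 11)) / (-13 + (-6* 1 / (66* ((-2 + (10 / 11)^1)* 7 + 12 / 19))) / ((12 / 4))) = 209352 / 399539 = 0.52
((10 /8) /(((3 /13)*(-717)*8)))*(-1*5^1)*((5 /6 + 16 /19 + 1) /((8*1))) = 99125 /62774784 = 0.00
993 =993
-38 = -38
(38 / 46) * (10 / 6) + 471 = 32594 / 69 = 472.38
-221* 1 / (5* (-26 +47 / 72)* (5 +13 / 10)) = 3536 / 12775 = 0.28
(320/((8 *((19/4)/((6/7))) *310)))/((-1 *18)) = -16/12369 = -0.00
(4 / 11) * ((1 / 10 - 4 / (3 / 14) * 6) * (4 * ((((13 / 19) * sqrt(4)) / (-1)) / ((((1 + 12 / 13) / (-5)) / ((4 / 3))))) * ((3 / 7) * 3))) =-36309312 / 36575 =-992.74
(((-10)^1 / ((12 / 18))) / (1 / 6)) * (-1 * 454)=40860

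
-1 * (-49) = 49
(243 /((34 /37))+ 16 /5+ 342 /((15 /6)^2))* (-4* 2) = -1096028 /425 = -2578.89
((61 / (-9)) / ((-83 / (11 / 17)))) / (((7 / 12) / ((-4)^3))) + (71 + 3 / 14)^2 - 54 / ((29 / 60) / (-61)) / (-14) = 110169539021 / 24060372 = 4578.88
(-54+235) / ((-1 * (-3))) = 60.33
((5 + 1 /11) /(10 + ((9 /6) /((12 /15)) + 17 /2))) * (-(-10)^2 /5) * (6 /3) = -17920 /1793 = -9.99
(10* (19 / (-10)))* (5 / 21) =-95 / 21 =-4.52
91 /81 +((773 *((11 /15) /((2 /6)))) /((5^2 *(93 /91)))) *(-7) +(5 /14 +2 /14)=-291467069 /627750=-464.30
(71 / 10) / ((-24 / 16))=-71 / 15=-4.73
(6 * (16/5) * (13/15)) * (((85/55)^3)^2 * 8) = 80329829632/44289025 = 1813.76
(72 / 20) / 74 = 9 / 185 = 0.05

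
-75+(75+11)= 11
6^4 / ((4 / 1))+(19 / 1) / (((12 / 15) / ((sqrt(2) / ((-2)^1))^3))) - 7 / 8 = 2585 / 8 - 95 * sqrt(2) / 16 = 314.73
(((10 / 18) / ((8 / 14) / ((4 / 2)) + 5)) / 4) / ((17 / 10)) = 175 / 11322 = 0.02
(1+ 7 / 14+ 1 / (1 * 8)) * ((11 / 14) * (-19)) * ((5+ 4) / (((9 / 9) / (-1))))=24453 / 112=218.33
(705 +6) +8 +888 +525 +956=3088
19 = 19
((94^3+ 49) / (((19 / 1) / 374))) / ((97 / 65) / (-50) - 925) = -1009634411500 / 57120593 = -17675.49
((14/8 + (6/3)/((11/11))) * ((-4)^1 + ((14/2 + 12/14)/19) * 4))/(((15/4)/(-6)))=1872/133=14.08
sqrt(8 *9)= 6 *sqrt(2)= 8.49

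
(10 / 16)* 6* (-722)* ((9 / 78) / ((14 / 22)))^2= -5896935 / 66248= -89.01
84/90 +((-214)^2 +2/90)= 2060863/45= 45796.96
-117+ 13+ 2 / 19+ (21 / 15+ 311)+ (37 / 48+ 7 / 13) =12437807 / 59280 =209.81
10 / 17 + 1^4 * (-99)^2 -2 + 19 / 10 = 1666253 / 170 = 9801.49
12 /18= 2 /3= 0.67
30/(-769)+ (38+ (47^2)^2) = 3752503881/769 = 4879718.96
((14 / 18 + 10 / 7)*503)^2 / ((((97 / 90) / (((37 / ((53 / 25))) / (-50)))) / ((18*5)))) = -9043515744650 / 251909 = -35899931.10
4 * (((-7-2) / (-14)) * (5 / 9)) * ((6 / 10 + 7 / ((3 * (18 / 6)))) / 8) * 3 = 31 / 42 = 0.74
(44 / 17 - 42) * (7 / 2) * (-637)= 1493765 / 17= 87868.53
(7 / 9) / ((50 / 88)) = 308 / 225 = 1.37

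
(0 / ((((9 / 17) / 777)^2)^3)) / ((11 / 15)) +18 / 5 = 18 / 5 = 3.60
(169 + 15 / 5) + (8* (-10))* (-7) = 732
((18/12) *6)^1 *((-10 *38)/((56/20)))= -8550/7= -1221.43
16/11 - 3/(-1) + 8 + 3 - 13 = 27/11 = 2.45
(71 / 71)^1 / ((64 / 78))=39 / 32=1.22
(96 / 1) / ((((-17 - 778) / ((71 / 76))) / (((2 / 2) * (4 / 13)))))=-2272 / 65455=-0.03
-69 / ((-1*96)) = 23 / 32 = 0.72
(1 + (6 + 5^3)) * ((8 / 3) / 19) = 352 / 19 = 18.53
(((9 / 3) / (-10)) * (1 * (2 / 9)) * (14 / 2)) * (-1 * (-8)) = -56 / 15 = -3.73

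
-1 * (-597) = 597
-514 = -514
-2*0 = 0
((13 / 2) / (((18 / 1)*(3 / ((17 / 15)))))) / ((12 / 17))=3757 / 19440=0.19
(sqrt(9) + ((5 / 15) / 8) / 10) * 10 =721 / 24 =30.04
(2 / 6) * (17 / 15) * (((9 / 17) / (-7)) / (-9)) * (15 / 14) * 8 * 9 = 0.24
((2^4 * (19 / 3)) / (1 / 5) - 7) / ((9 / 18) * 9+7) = 2998 / 69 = 43.45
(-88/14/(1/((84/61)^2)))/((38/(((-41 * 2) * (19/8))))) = 61.09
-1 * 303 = -303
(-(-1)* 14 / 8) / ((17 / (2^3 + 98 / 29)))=1155 / 986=1.17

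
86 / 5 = 17.20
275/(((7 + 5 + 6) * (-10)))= -55/36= -1.53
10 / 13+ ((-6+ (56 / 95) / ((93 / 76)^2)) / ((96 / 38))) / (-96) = 1026306881 / 1295274240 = 0.79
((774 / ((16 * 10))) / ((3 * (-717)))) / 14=-43 / 267680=-0.00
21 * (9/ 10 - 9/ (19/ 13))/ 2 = -55.21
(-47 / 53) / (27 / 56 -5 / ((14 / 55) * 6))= 1128 / 3551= 0.32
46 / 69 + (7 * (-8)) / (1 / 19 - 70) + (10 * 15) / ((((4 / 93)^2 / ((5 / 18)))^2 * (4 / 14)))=11837123.66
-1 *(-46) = 46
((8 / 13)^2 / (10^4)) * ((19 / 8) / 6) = 19 / 1267500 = 0.00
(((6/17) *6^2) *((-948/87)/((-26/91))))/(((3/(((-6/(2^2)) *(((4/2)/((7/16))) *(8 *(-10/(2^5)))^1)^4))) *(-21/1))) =232980480000/1183693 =196825.09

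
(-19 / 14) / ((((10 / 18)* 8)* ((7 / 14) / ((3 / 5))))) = -513 / 1400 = -0.37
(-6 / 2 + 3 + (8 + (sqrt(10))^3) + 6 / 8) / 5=7 / 4 + 2 * sqrt(10)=8.07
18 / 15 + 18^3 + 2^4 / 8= 29176 / 5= 5835.20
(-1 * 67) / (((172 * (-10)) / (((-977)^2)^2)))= 61045415993347 / 1720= 35491520926.36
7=7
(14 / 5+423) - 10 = 2079 / 5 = 415.80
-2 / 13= -0.15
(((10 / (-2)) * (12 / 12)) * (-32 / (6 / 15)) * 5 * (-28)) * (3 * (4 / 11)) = -672000 / 11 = -61090.91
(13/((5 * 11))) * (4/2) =0.47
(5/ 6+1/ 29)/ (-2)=-151/ 348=-0.43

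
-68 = -68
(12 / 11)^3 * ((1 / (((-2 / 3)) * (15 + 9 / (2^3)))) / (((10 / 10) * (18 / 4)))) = -1536 / 57233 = -0.03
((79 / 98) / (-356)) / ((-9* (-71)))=-79 / 22293432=-0.00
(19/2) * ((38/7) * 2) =722/7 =103.14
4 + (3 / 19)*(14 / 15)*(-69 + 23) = -264 / 95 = -2.78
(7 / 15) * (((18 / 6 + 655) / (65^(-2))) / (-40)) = -389207 / 12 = -32433.92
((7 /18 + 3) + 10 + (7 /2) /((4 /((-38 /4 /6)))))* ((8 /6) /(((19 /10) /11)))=190135 /2052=92.66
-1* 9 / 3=-3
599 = 599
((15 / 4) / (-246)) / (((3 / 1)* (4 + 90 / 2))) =-5 / 48216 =-0.00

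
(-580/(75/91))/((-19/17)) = 179452/285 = 629.66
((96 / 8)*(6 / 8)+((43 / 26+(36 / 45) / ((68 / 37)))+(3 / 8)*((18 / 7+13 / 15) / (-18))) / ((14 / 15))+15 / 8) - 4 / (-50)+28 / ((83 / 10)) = 35571434669 / 2157136800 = 16.49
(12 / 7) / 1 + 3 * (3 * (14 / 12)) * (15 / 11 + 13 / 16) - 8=40813 / 2464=16.56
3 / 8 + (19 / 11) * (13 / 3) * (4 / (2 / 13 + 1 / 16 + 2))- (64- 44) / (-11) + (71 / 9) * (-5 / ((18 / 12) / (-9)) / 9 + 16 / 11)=58570543 / 1095336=53.47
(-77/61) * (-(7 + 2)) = 693/61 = 11.36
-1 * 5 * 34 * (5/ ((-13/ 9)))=7650/ 13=588.46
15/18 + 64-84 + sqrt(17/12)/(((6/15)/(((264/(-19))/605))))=-115/6-2 *sqrt(51)/209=-19.24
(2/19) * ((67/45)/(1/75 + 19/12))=2680/27303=0.10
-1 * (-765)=765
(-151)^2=22801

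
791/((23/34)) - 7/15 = 403249/345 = 1168.84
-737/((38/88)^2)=-1426832/361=-3952.44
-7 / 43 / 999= -0.00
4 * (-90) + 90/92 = -16515/46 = -359.02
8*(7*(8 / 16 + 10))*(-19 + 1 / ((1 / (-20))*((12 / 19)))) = -29792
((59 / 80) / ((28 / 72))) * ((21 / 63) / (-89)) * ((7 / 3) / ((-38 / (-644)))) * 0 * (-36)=0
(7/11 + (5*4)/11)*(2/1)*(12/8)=81/11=7.36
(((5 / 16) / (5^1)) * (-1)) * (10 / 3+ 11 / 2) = -53 / 96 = -0.55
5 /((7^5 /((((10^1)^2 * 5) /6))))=1250 /50421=0.02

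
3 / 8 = 0.38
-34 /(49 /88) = -2992 /49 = -61.06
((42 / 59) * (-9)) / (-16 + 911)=-378 / 52805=-0.01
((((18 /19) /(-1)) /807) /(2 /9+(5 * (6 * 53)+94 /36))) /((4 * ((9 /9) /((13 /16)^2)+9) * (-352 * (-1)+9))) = -1521 /31334451483019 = -0.00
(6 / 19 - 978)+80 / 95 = -18560 / 19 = -976.84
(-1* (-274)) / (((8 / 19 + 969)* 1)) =5206 / 18419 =0.28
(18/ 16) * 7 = 63/ 8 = 7.88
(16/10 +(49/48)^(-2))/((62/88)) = 1352032/372155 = 3.63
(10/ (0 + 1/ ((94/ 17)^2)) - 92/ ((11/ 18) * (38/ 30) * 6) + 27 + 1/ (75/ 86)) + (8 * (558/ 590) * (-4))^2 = 19396362321643/ 15769191075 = 1230.02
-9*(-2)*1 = 18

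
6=6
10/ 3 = 3.33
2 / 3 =0.67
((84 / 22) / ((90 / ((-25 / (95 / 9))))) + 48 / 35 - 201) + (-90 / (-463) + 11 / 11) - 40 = -807879939 / 3386845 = -238.53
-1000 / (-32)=125 / 4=31.25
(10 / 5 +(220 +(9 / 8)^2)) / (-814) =-1299 / 4736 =-0.27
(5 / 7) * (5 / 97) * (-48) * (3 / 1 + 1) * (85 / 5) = -81600 / 679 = -120.18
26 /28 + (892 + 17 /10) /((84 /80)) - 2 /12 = 17890 /21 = 851.90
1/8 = 0.12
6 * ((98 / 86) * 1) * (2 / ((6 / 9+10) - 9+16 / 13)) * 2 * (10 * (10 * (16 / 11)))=73382400 / 53449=1372.94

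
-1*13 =-13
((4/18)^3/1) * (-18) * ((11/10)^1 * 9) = -88/45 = -1.96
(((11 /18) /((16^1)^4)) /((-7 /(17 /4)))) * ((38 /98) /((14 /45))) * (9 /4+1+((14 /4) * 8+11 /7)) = -16326035 /70493667328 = -0.00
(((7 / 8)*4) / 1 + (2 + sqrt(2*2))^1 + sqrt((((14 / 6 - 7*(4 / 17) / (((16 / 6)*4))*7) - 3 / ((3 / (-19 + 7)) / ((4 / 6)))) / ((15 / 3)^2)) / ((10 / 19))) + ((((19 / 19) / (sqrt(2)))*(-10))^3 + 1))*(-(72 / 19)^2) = -44064 / 361 - 432*sqrt(731595) / 30685 + 1296000*sqrt(2) / 361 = 4942.96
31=31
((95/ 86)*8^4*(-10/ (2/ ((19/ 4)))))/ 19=-243200/ 43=-5655.81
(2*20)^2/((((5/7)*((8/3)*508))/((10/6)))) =350/127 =2.76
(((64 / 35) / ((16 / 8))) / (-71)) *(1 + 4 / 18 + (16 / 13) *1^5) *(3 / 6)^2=-0.01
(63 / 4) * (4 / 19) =63 / 19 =3.32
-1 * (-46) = 46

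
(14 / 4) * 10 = 35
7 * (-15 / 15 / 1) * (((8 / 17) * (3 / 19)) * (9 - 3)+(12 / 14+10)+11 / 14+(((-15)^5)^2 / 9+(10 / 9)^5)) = -17108549332371519835 / 38145654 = -448505859471.48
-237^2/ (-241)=56169/ 241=233.07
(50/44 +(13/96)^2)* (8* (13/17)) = 1521767/215424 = 7.06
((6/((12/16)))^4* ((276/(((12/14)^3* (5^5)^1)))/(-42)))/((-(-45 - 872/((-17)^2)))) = -333519872/1170871875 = -0.28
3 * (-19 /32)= -57 /32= -1.78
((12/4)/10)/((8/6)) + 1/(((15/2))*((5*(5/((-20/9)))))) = 1151/5400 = 0.21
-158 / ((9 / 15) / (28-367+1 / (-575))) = 30798308 / 345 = 89270.46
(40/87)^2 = 1600/7569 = 0.21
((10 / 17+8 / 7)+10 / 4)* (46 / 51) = 23161 / 6069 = 3.82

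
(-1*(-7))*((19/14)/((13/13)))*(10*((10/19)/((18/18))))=50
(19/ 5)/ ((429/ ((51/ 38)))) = 17/ 1430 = 0.01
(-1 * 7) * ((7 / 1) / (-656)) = 49 / 656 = 0.07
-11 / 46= -0.24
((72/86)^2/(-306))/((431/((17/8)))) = -9/796919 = -0.00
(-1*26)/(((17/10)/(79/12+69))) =-58955/51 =-1155.98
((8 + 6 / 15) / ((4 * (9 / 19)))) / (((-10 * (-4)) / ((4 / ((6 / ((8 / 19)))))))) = 7 / 225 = 0.03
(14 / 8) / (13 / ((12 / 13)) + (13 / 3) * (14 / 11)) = 231 / 2587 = 0.09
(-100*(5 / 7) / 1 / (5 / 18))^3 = -5832000000 / 343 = -17002915.45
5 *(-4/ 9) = -20/ 9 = -2.22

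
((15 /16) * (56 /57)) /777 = 5 /4218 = 0.00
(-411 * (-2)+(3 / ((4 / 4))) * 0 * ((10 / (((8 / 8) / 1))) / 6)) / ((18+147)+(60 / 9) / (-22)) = 27126 / 5435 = 4.99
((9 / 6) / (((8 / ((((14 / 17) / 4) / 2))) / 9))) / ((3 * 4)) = 63 / 4352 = 0.01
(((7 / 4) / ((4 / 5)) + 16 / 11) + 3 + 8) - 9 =5.64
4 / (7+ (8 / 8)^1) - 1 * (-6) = 13 / 2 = 6.50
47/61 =0.77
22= 22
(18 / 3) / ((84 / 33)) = 33 / 14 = 2.36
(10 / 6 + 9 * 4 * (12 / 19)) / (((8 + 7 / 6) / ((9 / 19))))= 25038 / 19855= 1.26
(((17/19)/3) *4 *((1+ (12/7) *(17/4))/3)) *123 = 161704/399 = 405.27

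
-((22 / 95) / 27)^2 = -484 / 6579225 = -0.00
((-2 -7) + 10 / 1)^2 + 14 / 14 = 2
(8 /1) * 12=96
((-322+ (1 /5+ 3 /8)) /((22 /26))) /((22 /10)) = -167141 /968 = -172.67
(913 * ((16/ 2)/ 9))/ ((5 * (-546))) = -3652/ 12285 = -0.30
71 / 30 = 2.37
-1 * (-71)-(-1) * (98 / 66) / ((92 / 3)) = 71901 / 1012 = 71.05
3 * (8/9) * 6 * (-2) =-32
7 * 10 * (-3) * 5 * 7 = -7350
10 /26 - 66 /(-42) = 178 /91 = 1.96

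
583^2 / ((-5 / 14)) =-4758446 / 5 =-951689.20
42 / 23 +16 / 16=65 / 23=2.83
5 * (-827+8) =-4095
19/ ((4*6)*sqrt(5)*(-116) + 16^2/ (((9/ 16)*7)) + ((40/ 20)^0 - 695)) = 1248219/ 4006356538 - 2762424*sqrt(5)/ 2003178269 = -0.00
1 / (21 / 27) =9 / 7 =1.29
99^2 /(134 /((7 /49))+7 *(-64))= 20.00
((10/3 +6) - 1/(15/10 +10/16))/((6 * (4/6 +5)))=0.26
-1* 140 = -140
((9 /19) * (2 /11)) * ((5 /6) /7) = 15 /1463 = 0.01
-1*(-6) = 6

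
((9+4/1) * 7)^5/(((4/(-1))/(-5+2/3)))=81124178863/12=6760348238.58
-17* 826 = -14042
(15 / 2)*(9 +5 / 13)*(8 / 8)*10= 9150 / 13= 703.85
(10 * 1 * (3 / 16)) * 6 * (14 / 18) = 35 / 4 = 8.75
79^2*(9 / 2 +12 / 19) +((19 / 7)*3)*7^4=1959933 / 38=51577.18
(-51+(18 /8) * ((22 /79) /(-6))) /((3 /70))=-1192.44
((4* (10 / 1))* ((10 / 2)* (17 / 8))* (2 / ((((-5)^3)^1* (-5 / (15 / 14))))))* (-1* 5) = -51 / 7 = -7.29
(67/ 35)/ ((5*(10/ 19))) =1273/ 1750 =0.73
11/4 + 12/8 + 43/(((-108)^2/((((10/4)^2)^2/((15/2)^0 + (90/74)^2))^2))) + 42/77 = 2160682947494441/378358798270464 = 5.71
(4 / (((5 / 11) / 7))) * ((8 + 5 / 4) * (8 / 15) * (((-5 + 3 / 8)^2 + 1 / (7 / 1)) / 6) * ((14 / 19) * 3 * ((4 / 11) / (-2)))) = -2498573 / 5700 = -438.35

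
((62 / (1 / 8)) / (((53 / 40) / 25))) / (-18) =-248000 / 477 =-519.92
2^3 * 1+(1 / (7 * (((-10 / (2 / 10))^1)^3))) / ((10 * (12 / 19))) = 839999981 / 105000000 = 8.00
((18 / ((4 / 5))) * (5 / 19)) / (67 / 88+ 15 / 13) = 128700 / 41629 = 3.09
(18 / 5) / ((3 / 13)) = 78 / 5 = 15.60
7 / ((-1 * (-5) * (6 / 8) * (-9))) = -28 / 135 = -0.21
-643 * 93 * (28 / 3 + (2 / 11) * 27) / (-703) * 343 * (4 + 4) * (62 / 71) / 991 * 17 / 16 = 1693461236110 / 544101613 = 3112.40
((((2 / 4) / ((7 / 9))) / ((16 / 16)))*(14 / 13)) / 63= 1 / 91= 0.01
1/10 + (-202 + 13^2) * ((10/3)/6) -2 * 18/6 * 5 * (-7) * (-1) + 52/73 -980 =-2644471/2190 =-1207.52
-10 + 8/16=-19/2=-9.50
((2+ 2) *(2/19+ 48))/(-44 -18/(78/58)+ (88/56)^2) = -2328872/664639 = -3.50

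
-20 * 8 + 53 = -107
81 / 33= 27 / 11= 2.45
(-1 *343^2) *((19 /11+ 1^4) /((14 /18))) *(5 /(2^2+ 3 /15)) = -5402250 /11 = -491113.64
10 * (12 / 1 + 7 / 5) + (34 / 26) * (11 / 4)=7155 / 52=137.60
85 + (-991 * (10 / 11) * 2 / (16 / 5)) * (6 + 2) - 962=-59197 / 11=-5381.55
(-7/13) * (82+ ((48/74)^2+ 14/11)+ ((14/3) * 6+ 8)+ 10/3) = -38905874/587301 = -66.25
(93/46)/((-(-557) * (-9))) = -31/76866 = -0.00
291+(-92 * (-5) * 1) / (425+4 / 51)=6332049 / 21679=292.08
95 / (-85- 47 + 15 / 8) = -760 / 1041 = -0.73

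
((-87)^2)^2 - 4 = 57289757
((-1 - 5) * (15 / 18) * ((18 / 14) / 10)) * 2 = -9 / 7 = -1.29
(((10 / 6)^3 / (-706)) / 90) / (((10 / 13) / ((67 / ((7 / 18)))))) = -0.02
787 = 787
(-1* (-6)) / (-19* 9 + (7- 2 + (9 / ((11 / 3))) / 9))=-0.04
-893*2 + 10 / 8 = -7139 / 4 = -1784.75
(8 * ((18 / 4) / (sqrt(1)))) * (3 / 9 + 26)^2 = 24964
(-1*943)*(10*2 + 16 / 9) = -184828 / 9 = -20536.44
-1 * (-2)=2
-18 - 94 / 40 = -407 / 20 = -20.35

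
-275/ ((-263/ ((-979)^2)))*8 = 2108570200/ 263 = 8017377.19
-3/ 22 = -0.14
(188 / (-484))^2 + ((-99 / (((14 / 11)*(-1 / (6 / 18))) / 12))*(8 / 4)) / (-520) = -13933859 / 13323310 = -1.05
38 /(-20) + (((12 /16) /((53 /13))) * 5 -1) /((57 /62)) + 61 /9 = 217084 /45315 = 4.79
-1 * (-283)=283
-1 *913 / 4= -913 / 4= -228.25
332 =332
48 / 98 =24 / 49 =0.49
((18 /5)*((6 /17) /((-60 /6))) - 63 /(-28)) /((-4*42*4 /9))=-10827 /380800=-0.03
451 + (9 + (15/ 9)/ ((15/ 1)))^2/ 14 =259079/ 567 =456.93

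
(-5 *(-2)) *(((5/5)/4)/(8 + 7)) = 1/6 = 0.17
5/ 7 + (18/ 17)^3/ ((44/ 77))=2.79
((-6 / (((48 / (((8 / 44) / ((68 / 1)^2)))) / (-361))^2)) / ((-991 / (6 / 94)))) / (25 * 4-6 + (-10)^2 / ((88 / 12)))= 130321 / 415051061688795136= 0.00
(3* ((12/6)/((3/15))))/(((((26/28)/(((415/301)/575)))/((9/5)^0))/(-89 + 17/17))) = -87648/12857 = -6.82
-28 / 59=-0.47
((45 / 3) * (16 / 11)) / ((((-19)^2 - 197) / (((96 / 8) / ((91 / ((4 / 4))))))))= 720 / 41041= 0.02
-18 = -18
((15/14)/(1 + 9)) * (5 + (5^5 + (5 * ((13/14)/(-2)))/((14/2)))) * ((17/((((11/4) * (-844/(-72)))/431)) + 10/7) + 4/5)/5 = 311922832401/20264440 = 15392.62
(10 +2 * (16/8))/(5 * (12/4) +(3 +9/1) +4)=14/31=0.45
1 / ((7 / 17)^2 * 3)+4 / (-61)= 17041 / 8967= 1.90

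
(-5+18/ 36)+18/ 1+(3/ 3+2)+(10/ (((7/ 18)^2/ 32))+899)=297079/ 98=3031.42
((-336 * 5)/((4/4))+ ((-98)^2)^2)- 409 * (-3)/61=5626344523/61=92235156.11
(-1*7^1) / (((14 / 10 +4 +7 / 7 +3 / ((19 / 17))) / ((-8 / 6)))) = 2660 / 2589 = 1.03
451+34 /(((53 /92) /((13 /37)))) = 925075 /1961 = 471.74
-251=-251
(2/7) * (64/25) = 128/175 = 0.73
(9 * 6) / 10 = 27 / 5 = 5.40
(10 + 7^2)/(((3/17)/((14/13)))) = 360.05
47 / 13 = 3.62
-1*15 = -15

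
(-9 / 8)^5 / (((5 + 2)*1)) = -59049 / 229376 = -0.26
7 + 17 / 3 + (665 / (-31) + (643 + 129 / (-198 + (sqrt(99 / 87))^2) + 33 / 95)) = 10657883932 / 16813005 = 633.91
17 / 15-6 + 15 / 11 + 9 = 5.50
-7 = -7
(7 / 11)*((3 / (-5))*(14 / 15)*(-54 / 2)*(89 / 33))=78498 / 3025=25.95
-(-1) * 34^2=1156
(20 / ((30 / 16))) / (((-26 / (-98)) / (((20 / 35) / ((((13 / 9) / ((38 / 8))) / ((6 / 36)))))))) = 2128 / 169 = 12.59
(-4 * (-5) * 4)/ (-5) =-16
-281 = -281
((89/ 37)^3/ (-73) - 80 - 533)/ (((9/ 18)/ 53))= -240341862996/ 3697669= -64998.21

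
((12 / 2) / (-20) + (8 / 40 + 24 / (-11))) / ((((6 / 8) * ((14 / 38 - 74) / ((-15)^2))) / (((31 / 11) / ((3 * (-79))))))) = -1478390 / 13373041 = -0.11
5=5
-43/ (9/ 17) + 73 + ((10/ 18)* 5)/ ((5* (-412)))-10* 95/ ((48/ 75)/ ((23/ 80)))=-51613151/ 118656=-434.98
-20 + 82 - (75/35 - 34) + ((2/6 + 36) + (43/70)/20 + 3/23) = 12591967/96600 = 130.35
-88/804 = -22/201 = -0.11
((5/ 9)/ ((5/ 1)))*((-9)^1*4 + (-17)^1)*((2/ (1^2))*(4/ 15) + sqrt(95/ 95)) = -1219/ 135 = -9.03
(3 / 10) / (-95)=-3 / 950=-0.00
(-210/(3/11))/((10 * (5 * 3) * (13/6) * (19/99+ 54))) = -15246/348725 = -0.04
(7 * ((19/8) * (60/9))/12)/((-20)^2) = 133/5760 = 0.02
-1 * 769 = -769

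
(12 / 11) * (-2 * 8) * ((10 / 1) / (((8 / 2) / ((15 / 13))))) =-7200 / 143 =-50.35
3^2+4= 13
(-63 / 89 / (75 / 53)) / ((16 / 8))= -1113 / 4450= -0.25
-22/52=-11/26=-0.42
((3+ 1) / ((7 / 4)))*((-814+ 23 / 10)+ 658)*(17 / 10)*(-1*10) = 5972.34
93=93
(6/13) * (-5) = -30/13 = -2.31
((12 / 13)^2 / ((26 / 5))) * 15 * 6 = 14.75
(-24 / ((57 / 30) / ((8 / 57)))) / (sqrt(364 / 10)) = -320 * sqrt(910) / 32851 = -0.29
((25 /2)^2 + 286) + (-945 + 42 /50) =-501.91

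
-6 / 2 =-3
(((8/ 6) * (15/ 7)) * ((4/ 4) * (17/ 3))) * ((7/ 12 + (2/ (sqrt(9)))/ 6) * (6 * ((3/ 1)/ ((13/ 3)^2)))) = 12750/ 1183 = 10.78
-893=-893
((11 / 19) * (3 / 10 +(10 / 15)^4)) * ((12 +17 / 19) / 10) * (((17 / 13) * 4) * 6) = 568106 / 48735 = 11.66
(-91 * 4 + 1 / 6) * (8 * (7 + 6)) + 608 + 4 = -111680 / 3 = -37226.67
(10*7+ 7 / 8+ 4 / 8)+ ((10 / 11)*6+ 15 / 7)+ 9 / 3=50495 / 616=81.97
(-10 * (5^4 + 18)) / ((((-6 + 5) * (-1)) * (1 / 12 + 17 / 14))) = -540120 / 109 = -4955.23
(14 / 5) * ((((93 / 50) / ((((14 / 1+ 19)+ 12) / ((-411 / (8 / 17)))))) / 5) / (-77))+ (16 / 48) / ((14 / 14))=491597 / 825000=0.60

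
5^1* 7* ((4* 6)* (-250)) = -210000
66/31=2.13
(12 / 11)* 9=108 / 11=9.82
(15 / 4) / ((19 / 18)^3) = 21870 / 6859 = 3.19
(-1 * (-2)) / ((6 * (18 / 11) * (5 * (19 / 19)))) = 11 / 270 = 0.04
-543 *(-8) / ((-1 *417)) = -1448 / 139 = -10.42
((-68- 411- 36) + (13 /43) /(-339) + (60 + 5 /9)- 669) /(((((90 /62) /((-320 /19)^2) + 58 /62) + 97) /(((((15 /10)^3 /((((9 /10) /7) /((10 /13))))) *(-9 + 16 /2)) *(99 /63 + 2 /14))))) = 1559563292672000 /3927757475343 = 397.06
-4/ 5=-0.80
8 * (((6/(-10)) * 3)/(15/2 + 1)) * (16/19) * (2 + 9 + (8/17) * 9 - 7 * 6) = 209664/5491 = 38.18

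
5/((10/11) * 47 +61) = 55/1141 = 0.05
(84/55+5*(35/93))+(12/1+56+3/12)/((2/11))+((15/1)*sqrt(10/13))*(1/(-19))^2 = 15*sqrt(130)/4693+15499841/40920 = 378.82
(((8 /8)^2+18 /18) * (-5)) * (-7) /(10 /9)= 63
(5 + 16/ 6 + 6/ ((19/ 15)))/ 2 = 707/ 114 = 6.20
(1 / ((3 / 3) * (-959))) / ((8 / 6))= -3 / 3836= -0.00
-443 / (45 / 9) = -443 / 5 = -88.60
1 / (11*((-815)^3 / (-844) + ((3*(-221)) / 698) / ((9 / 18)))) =294556 / 2078211061333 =0.00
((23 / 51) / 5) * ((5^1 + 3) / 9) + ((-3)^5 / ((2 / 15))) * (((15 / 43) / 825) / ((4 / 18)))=-14709367 / 4342140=-3.39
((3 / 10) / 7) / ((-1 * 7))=-3 / 490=-0.01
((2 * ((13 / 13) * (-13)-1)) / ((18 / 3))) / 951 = -14 / 2853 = -0.00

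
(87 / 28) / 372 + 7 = 24333 / 3472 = 7.01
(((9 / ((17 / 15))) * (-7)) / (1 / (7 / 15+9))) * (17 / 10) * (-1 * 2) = 8946 / 5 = 1789.20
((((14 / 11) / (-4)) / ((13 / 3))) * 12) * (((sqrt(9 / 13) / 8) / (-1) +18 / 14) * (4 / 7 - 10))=9.82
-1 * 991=-991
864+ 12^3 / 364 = 79056 / 91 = 868.75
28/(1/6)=168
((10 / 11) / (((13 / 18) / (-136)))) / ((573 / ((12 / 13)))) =-97920 / 355069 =-0.28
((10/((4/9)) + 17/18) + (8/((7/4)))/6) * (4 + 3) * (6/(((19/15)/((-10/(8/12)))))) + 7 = -228617/19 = -12032.47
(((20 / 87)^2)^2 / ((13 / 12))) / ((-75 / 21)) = -179200 / 248255631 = -0.00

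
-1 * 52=-52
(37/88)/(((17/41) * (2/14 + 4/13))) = 3367/1496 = 2.25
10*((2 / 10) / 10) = 1 / 5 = 0.20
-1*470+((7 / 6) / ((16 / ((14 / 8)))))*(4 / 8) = -360911 / 768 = -469.94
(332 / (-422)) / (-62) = 83 / 6541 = 0.01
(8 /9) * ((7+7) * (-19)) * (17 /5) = -36176 /45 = -803.91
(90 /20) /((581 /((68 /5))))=306 /2905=0.11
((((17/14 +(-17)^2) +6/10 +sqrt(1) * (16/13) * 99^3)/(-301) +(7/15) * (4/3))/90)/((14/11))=-107596079723/3106139400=-34.64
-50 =-50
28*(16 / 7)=64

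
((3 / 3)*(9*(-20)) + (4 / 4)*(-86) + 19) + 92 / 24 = -243.17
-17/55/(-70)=17/3850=0.00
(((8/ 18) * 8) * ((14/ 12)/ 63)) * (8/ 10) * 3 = 64/ 405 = 0.16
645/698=0.92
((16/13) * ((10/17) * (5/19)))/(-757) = -800/3178643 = -0.00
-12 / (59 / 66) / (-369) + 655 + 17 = 1625656 / 2419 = 672.04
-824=-824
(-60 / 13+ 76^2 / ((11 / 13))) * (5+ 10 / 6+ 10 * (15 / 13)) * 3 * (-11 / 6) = -346296820 / 507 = -683031.20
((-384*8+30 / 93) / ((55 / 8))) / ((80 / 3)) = -142833 / 8525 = -16.75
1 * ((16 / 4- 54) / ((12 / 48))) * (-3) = 600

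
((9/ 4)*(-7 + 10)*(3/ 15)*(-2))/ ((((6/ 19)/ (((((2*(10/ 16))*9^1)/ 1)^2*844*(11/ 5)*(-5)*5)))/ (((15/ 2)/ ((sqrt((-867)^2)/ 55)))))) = 221018675625/ 9248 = 23899078.25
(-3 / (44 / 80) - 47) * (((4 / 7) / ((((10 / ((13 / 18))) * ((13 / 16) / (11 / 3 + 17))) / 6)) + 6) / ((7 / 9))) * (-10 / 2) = 2235298 / 539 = 4147.12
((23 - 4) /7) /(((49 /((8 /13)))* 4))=38 /4459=0.01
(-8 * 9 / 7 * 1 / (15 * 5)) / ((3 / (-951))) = 7608 / 175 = 43.47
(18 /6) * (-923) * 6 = -16614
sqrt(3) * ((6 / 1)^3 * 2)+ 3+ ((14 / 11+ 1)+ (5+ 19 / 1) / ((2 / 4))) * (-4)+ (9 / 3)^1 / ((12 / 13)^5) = -176650753 / 912384+ 432 * sqrt(3) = 554.63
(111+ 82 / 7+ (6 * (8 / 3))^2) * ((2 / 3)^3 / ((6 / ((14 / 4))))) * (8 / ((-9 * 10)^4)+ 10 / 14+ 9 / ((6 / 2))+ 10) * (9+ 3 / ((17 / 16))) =139841417683319 / 13175308125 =10613.90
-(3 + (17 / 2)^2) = -301 / 4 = -75.25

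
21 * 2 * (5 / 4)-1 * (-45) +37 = 269 / 2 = 134.50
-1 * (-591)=591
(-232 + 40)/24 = -8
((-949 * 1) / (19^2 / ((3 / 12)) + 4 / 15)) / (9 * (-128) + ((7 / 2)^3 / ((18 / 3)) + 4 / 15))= 71175 / 123981718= 0.00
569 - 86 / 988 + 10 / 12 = 422182 / 741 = 569.75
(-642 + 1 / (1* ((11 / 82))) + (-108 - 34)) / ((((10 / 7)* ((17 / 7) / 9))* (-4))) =1883511 / 3740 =503.61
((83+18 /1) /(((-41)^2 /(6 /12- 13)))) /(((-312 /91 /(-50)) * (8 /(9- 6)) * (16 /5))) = -2209375 /1721344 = -1.28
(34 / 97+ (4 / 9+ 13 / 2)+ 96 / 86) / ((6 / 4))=631499 / 112617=5.61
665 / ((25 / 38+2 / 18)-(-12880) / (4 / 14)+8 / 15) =1137150 / 77089027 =0.01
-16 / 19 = -0.84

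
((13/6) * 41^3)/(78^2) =68921/2808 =24.54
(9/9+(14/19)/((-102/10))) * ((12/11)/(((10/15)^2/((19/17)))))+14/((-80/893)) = -19548289/127160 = -153.73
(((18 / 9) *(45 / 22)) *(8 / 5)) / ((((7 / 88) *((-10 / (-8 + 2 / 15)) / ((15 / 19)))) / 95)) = 33984 / 7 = 4854.86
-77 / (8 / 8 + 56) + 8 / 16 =-97 / 114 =-0.85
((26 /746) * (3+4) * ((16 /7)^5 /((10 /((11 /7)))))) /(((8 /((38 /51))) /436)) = 97.13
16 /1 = 16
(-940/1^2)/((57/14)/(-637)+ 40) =-8382920/356663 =-23.50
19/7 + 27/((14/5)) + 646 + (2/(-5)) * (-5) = 9245/14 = 660.36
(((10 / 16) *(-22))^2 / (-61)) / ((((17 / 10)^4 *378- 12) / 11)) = -20796875 / 1918507218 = -0.01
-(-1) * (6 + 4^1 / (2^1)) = 8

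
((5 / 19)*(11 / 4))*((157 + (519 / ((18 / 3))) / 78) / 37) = 1356575 / 438672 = 3.09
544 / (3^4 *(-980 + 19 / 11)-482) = -5984 / 876943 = -0.01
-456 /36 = -38 /3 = -12.67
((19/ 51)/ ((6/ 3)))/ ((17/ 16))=152/ 867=0.18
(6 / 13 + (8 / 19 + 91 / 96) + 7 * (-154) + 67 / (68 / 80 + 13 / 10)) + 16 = -1049191697 / 1019616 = -1029.01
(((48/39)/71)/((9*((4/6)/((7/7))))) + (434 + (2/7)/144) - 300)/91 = 62337995/42332472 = 1.47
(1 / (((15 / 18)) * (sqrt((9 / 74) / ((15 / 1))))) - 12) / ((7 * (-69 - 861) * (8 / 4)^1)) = 1 / 1085 - sqrt(1110) / 32550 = -0.00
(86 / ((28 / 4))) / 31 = 86 / 217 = 0.40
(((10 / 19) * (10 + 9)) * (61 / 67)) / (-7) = -610 / 469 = -1.30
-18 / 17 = -1.06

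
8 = 8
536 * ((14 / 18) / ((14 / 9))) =268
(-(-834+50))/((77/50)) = 5600/11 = 509.09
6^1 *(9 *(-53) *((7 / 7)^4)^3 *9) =-25758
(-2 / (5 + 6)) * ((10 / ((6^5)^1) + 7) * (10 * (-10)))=680525 / 5346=127.30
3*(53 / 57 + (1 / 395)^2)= 8269382 / 2964475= 2.79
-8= -8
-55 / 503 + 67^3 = 151283734 / 503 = 300762.89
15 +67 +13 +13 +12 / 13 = 1416 / 13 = 108.92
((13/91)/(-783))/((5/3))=-1/9135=-0.00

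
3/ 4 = 0.75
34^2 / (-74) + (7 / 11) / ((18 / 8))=-56186 / 3663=-15.34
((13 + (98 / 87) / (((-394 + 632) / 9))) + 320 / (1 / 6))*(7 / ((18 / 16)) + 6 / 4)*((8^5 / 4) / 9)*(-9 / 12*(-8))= 1085158277120 / 13311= 81523422.52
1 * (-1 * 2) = -2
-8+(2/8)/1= -31/4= -7.75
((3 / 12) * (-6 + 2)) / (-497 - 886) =1 / 1383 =0.00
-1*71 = -71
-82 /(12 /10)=-205 /3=-68.33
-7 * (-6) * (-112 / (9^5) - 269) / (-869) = 2814938 / 216513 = 13.00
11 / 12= 0.92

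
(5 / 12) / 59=5 / 708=0.01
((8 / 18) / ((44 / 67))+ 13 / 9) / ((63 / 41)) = 410 / 297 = 1.38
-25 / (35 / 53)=-265 / 7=-37.86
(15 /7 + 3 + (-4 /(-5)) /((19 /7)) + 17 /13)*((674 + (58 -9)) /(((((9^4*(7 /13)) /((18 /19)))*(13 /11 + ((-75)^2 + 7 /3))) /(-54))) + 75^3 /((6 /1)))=474277.93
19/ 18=1.06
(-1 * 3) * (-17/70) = 0.73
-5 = -5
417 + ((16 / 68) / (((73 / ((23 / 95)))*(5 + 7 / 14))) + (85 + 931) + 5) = 1864863294 / 1296845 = 1438.00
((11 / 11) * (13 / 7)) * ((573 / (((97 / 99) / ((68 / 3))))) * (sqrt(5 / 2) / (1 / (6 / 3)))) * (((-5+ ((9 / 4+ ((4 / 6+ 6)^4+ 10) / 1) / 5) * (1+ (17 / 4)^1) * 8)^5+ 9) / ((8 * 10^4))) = 1260395480976343094270.14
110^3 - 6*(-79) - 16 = 1331458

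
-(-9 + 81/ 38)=261/ 38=6.87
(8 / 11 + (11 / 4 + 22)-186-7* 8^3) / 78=-48.01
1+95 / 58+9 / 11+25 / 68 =82945 / 21692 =3.82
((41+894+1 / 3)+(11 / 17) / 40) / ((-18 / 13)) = -675.53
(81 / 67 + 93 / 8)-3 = 5271 / 536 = 9.83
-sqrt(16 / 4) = -2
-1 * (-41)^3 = 68921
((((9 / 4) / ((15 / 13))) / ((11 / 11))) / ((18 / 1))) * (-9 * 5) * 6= -117 / 4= -29.25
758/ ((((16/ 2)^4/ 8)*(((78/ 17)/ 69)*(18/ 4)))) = 148189/ 29952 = 4.95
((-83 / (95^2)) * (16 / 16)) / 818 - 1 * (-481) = 3550958367 / 7382450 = 481.00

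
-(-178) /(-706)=-89 /353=-0.25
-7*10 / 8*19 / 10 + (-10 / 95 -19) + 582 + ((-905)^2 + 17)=124577417 / 152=819588.27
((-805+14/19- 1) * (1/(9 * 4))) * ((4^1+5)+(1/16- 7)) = -14025/304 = -46.13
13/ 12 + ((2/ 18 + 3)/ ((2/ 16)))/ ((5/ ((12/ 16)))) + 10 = 889/ 60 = 14.82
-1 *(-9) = 9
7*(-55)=-385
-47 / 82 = -0.57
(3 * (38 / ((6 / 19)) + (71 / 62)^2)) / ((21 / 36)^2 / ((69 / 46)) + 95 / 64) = 606012624 / 2841677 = 213.26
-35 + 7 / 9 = -308 / 9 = -34.22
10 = 10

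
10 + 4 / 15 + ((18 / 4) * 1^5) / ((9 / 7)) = 413 / 30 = 13.77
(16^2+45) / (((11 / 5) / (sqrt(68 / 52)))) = 1505 * sqrt(221) / 143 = 156.46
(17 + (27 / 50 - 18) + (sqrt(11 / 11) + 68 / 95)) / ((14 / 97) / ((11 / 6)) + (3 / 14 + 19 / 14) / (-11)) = -8910517 / 455050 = -19.58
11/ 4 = 2.75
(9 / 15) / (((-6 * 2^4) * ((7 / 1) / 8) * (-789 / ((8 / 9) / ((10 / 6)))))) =2 / 414225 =0.00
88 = 88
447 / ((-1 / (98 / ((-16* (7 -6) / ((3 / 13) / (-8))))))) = -65709 / 832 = -78.98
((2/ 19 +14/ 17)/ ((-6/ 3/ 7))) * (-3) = 3150/ 323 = 9.75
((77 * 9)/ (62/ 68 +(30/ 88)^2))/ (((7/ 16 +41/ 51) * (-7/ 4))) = -310.31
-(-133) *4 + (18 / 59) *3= 31442 / 59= 532.92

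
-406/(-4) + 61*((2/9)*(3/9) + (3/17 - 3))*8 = -1138535/918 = -1240.23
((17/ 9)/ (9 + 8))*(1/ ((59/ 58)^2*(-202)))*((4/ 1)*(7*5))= -235480/ 3164229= -0.07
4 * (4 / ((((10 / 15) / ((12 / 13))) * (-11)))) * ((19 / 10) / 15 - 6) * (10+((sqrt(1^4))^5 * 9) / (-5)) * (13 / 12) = 144484 / 1375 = 105.08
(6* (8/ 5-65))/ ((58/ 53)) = -50403/ 145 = -347.61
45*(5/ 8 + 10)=3825/ 8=478.12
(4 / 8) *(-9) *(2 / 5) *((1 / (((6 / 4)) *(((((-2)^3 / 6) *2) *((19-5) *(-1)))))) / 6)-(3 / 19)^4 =-436323 / 72979760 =-0.01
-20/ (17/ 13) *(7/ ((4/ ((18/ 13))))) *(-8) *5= 25200/ 17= 1482.35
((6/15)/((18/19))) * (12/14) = 38/105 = 0.36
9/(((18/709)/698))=247441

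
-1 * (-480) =480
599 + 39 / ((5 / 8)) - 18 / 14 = 660.11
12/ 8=3/ 2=1.50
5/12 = 0.42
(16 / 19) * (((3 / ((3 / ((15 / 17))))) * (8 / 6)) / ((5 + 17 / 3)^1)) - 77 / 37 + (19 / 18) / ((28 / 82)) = 3322057 / 3011652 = 1.10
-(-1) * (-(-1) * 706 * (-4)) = -2824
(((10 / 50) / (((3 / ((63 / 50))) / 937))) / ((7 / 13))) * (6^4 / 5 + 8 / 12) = 23740769 / 625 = 37985.23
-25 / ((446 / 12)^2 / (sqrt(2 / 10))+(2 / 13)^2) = 21902400 / 353152972221269 - 1278278972100 * sqrt(5) / 353152972221269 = -0.01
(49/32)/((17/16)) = 49/34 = 1.44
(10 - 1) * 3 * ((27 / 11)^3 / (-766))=-0.52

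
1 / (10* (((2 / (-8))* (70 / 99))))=-99 / 175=-0.57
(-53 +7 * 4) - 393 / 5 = -103.60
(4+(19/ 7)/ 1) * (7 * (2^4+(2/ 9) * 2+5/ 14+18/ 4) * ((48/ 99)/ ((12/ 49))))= 160552/ 81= 1982.12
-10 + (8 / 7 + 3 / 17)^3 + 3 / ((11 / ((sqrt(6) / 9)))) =-12981697 / 1685159 + sqrt(6) / 33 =-7.63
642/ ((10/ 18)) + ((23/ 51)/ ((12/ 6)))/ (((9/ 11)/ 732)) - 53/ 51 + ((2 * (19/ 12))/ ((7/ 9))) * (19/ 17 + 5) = 7396363/ 5355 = 1381.21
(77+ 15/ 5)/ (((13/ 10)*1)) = 800/ 13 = 61.54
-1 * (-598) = 598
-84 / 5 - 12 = -28.80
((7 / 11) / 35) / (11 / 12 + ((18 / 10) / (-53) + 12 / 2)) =636 / 240757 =0.00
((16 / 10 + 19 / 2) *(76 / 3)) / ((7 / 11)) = 15466 / 35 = 441.89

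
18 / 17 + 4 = 86 / 17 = 5.06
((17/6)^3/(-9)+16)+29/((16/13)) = 37.04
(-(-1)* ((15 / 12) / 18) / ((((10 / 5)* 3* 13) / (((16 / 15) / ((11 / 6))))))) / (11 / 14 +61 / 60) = 280 / 974259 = 0.00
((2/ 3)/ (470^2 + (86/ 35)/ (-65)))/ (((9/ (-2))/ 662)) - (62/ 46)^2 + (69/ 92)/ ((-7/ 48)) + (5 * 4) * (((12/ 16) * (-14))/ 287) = -193234058472529/ 25122596499567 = -7.69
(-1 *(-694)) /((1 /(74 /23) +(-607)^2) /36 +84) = 1848816 /27489025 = 0.07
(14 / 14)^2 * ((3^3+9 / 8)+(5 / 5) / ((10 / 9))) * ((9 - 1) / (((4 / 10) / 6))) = 3483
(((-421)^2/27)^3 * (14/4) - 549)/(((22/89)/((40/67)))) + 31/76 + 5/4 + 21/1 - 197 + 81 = 2391232700275.24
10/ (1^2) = 10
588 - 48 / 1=540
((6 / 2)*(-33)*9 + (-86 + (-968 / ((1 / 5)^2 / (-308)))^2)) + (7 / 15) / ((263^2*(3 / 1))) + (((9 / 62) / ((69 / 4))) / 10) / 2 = 49318027323986843033267 / 887714946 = 55556152959023.00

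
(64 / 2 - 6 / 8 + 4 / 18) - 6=917 / 36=25.47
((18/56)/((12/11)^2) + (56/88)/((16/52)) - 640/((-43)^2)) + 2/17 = 326809563/154901824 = 2.11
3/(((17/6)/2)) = 36/17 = 2.12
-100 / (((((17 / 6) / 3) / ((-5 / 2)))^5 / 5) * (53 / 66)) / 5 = 1217885625000 / 75252421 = 16184.01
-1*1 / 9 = -1 / 9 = -0.11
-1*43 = -43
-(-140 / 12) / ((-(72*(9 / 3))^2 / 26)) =-455 / 69984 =-0.01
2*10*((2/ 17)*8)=320/ 17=18.82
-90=-90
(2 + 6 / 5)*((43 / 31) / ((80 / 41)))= 1763 / 775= 2.27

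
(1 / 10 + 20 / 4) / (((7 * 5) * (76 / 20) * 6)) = 17 / 2660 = 0.01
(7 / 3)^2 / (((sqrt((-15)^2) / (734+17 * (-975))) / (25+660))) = -106340633 / 27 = -3938541.96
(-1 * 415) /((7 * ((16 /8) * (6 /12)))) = -415 /7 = -59.29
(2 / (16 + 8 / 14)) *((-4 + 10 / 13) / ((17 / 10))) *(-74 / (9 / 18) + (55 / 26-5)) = 2883405 / 83317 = 34.61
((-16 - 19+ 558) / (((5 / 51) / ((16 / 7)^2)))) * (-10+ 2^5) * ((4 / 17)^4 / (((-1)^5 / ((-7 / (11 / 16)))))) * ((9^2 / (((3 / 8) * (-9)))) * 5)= -78970355712 / 34391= -2296250.64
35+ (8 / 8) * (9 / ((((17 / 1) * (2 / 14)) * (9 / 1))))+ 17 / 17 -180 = -2441 / 17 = -143.59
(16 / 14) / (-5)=-8 / 35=-0.23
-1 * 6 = -6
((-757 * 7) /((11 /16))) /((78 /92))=-3900064 /429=-9091.06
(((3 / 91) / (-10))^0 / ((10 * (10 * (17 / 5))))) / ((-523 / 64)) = -0.00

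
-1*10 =-10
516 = 516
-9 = -9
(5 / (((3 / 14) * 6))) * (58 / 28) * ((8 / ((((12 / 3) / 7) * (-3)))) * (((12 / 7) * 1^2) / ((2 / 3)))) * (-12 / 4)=290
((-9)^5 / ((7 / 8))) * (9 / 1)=-607361.14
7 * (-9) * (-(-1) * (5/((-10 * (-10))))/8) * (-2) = 63/80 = 0.79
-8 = -8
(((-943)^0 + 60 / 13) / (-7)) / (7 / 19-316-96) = 1387 / 711711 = 0.00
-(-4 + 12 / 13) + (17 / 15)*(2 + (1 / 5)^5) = 5.34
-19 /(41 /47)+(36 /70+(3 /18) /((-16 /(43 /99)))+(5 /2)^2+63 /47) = -8769035711 /640997280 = -13.68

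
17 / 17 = 1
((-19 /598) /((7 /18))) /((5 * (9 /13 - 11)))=171 /107870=0.00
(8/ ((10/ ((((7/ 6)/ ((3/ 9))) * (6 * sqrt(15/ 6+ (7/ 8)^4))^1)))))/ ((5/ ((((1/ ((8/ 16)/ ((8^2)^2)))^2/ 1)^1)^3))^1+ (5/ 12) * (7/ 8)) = 1190036353683150593851392 * sqrt(12641)/ 1652828269004375824793675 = 80.95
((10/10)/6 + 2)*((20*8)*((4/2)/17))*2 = 4160/51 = 81.57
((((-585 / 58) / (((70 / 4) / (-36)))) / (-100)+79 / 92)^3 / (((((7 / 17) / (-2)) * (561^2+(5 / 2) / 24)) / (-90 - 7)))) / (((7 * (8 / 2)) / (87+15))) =0.00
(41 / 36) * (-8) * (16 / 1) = -1312 / 9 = -145.78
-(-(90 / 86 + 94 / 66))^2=-12292036 / 2013561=-6.10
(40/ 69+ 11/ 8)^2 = 1164241/ 304704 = 3.82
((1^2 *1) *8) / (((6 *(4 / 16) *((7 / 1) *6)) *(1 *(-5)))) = -8 / 315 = -0.03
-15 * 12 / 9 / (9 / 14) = -280 / 9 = -31.11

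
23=23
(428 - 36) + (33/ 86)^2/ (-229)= 663923039/ 1693684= 392.00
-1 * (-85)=85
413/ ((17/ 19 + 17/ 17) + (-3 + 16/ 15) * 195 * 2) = -7847/ 14290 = -0.55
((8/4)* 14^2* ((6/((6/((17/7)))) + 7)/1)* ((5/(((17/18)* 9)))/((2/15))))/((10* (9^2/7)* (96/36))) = 2695/51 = 52.84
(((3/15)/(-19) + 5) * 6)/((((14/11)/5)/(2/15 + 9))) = 714318/665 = 1074.16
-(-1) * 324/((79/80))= 328.10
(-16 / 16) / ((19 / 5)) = -5 / 19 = -0.26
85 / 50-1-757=-7563 / 10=-756.30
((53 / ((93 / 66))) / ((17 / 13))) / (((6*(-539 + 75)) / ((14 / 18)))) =-53053 / 6602256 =-0.01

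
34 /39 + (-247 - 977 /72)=-243077 /936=-259.70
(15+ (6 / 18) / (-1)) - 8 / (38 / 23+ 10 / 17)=11.10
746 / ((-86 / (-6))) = 2238 / 43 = 52.05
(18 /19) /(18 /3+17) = 18 /437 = 0.04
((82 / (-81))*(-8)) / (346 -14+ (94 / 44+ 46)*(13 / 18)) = 28864 / 1307151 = 0.02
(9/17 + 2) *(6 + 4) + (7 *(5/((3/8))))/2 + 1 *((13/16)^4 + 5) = 258685411/3342336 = 77.40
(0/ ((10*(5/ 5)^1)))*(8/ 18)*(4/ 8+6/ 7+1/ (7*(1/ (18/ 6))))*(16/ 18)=0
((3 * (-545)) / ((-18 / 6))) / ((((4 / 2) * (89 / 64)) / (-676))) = -11789440 / 89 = -132465.62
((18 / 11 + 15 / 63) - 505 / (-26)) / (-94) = -127913 / 564564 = -0.23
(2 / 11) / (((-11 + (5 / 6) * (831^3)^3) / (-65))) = -260 / 3464580437404256981381557393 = -0.00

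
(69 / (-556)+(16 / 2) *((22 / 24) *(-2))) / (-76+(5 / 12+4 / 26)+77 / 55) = 1603615 / 8026277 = 0.20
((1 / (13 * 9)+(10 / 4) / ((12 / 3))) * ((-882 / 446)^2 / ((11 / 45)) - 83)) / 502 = -5433500669 / 64257227892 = -0.08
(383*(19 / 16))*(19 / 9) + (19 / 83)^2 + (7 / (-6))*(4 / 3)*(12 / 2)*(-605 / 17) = 21794862127 / 16864272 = 1292.37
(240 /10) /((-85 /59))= -1416 /85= -16.66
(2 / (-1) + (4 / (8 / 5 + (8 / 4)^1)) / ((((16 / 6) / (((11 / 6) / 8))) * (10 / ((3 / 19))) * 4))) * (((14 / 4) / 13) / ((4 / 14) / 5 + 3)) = -1099805 / 6245376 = -0.18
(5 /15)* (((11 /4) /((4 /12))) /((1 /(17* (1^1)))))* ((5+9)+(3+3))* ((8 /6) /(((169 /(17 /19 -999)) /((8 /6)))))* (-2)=567402880 /28899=19634.00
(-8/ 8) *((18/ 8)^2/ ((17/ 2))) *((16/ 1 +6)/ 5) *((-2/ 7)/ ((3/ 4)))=594/ 595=1.00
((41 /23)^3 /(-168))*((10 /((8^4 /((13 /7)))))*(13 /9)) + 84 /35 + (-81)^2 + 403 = 9186322532582983 /1318661406720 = 6966.40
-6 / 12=-1 / 2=-0.50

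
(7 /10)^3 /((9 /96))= 1372 /375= 3.66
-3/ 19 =-0.16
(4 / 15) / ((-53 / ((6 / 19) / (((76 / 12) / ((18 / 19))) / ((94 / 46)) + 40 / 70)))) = -142128 / 343754555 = -0.00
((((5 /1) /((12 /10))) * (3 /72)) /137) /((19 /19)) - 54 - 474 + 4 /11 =-114501037 /217008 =-527.64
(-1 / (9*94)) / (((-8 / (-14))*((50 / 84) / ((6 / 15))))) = -49 / 35250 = -0.00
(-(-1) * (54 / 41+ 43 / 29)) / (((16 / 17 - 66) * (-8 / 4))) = 56593 / 2630068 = 0.02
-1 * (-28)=28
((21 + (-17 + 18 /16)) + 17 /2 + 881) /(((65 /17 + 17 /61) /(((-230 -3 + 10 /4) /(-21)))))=3421453949 /1429344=2393.72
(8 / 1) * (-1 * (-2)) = 16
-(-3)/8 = 3/8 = 0.38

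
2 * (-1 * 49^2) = -4802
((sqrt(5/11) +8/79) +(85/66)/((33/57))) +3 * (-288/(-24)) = sqrt(55)/11 +2198137/57354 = 39.00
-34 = -34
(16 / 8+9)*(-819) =-9009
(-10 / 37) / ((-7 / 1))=10 / 259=0.04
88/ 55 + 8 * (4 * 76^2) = 924168/ 5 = 184833.60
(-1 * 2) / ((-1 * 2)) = 1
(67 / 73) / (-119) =-67 / 8687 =-0.01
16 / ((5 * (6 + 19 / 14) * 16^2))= 7 / 4120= 0.00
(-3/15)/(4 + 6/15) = -1/22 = -0.05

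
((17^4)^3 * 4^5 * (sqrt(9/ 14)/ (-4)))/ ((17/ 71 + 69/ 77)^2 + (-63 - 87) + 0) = 477626476243260623087424 * sqrt(14)/ 2222337043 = 804160034403208.45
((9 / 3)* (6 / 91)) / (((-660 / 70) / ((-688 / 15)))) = 688 / 715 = 0.96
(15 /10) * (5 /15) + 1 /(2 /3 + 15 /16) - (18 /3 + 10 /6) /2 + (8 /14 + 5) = 661 /231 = 2.86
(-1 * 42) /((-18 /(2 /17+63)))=7511 /51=147.27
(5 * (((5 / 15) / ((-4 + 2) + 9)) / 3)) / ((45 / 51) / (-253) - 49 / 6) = -43010 / 4427619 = -0.01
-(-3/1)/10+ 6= 63/10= 6.30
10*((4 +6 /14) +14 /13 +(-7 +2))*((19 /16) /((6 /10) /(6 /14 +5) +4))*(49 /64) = 1453025 /1299584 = 1.12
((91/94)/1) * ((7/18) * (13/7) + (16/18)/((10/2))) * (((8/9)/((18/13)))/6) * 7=8281/12690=0.65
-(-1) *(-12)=-12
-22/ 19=-1.16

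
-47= -47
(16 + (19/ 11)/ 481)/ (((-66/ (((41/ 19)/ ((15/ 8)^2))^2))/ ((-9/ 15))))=3886794752/ 70910643375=0.05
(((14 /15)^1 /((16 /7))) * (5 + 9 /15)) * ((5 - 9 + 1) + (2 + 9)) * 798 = 364952 /25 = 14598.08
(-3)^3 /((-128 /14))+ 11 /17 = 3917 /1088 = 3.60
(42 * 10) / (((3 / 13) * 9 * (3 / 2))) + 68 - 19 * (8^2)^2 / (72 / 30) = -870044 / 27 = -32223.85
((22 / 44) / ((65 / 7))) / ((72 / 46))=161 / 4680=0.03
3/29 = 0.10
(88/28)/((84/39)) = 143/98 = 1.46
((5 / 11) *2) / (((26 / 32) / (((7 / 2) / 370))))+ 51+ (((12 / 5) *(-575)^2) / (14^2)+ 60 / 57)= 4100.53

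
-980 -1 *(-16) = -964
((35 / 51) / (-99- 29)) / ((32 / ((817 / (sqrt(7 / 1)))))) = -4085* sqrt(7) / 208896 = -0.05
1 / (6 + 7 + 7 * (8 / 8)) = 1 / 20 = 0.05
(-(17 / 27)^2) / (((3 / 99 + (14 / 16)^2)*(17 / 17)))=-203456 / 408483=-0.50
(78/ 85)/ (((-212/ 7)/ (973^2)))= -258457017/ 9010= -28685.57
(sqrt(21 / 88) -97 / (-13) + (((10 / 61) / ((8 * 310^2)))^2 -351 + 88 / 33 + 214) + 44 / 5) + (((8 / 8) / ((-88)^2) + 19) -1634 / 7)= -241560764893082630707 / 726498022829779200 + sqrt(462) / 44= -332.01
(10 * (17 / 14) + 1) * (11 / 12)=253 / 21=12.05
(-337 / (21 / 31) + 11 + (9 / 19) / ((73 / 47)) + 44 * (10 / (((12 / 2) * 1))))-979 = -1391.84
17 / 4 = 4.25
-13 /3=-4.33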